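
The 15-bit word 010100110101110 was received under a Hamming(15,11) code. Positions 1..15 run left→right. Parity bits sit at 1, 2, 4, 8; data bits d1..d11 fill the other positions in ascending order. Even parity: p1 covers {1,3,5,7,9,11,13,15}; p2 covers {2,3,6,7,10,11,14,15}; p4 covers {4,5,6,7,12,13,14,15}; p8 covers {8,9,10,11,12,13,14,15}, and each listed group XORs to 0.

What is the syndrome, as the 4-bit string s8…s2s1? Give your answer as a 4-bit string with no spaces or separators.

1100

s1 (pos 1,3,5,7,9,11,13,15): 0⊕0⊕0⊕1⊕0⊕0⊕1⊕0 = 0
s2 (pos 2,3,6,7,10,11,14,15): 1⊕0⊕0⊕1⊕1⊕0⊕1⊕0 = 0
s4 (pos 4,5,6,7,12,13,14,15): 1⊕0⊕0⊕1⊕1⊕1⊕1⊕0 = 1
s8 (pos 8,9,10,11,12,13,14,15): 1⊕0⊕1⊕0⊕1⊕1⊕1⊕0 = 1
Syndrome s8…s1 = 1100 → error at position 12.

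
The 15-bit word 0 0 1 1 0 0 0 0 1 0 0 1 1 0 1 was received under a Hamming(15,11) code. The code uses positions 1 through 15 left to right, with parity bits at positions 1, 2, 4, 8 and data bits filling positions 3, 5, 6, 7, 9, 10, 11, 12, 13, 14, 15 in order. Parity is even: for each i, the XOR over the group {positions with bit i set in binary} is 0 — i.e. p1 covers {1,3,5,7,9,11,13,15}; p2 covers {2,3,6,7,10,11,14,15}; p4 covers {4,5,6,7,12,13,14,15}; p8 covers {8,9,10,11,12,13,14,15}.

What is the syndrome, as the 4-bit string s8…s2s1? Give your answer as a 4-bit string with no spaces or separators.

0000

s1 (pos 1,3,5,7,9,11,13,15): 0⊕1⊕0⊕0⊕1⊕0⊕1⊕1 = 0
s2 (pos 2,3,6,7,10,11,14,15): 0⊕1⊕0⊕0⊕0⊕0⊕0⊕1 = 0
s4 (pos 4,5,6,7,12,13,14,15): 1⊕0⊕0⊕0⊕1⊕1⊕0⊕1 = 0
s8 (pos 8,9,10,11,12,13,14,15): 0⊕1⊕0⊕0⊕1⊕1⊕0⊕1 = 0
Syndrome s8…s1 = 0000 → no error.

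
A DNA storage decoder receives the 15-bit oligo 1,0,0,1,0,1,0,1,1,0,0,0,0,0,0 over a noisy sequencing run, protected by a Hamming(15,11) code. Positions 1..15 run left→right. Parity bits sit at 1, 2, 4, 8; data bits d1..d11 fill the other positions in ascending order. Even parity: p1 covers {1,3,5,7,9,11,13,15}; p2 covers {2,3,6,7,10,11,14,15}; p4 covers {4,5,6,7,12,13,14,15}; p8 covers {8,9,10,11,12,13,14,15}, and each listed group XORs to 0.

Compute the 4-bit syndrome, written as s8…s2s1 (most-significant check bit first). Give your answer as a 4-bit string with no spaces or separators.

s1 (pos 1,3,5,7,9,11,13,15): 1⊕0⊕0⊕0⊕1⊕0⊕0⊕0 = 0
s2 (pos 2,3,6,7,10,11,14,15): 0⊕0⊕1⊕0⊕0⊕0⊕0⊕0 = 1
s4 (pos 4,5,6,7,12,13,14,15): 1⊕0⊕1⊕0⊕0⊕0⊕0⊕0 = 0
s8 (pos 8,9,10,11,12,13,14,15): 1⊕1⊕0⊕0⊕0⊕0⊕0⊕0 = 0
Syndrome s8…s1 = 0010 → error at position 2.

0010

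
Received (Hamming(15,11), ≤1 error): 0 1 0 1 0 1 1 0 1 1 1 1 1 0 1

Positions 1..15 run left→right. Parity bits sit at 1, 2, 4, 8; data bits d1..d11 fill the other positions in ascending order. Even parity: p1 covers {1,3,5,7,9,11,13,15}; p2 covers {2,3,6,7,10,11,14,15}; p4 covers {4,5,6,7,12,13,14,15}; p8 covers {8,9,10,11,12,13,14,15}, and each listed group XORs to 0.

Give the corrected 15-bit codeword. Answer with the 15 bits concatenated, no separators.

s1 (pos 1,3,5,7,9,11,13,15): 0⊕0⊕0⊕1⊕1⊕1⊕1⊕1 = 1
s2 (pos 2,3,6,7,10,11,14,15): 1⊕0⊕1⊕1⊕1⊕1⊕0⊕1 = 0
s4 (pos 4,5,6,7,12,13,14,15): 1⊕0⊕1⊕1⊕1⊕1⊕0⊕1 = 0
s8 (pos 8,9,10,11,12,13,14,15): 0⊕1⊕1⊕1⊕1⊕1⊕0⊕1 = 0
Syndrome s8…s1 = 0001 → error at position 1.
Flip position 1: 010101101111101 → 110101101111101

110101101111101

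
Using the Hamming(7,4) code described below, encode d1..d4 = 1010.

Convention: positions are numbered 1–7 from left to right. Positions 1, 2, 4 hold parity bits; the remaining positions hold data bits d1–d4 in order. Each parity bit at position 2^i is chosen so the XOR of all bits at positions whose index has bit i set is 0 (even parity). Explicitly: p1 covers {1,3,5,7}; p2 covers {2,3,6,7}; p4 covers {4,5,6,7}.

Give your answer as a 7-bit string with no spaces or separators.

Place data at non-parity positions: p1 p2 1 p4 0 1 0
p1 (pos 1,3,5,7): XOR of data positions = 1⊕0⊕0 = 1
p2 (pos 2,3,6,7): XOR of data positions = 1⊕1⊕0 = 0
p4 (pos 4,5,6,7): XOR of data positions = 0⊕1⊕0 = 1
Codeword: 1011010

1011010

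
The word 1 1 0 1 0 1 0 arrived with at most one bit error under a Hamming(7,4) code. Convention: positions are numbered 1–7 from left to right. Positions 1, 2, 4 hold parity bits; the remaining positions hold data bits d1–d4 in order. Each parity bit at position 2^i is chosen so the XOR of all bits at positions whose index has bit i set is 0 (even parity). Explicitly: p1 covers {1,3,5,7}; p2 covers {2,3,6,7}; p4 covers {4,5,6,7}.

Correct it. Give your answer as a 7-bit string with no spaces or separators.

s1 (pos 1,3,5,7): 1⊕0⊕0⊕0 = 1
s2 (pos 2,3,6,7): 1⊕0⊕1⊕0 = 0
s4 (pos 4,5,6,7): 1⊕0⊕1⊕0 = 0
Syndrome s4…s1 = 001 → error at position 1.
Flip position 1: 1101010 → 0101010

0101010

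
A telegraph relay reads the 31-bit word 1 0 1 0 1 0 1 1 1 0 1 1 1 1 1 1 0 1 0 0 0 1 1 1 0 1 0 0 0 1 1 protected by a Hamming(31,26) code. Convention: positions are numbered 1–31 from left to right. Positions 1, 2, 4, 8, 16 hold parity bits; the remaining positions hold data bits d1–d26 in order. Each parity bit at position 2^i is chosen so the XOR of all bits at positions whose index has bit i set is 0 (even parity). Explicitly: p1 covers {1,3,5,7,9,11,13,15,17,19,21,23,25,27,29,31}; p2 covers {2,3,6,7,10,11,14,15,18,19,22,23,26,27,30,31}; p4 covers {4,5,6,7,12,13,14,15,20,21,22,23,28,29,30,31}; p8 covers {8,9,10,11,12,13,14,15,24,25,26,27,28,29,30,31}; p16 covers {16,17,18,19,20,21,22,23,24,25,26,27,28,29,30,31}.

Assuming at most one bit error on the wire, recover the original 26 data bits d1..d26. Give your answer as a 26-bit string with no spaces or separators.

11011111111010001110100011

s1 (pos 1,3,5,7,9,11,13,15,17,19,21,23,25,27,29,31): 1⊕1⊕1⊕1⊕1⊕1⊕1⊕1⊕0⊕0⊕0⊕1⊕0⊕0⊕0⊕1 = 0
s2 (pos 2,3,6,7,10,11,14,15,18,19,22,23,26,27,30,31): 0⊕1⊕0⊕1⊕0⊕1⊕1⊕1⊕1⊕0⊕1⊕1⊕1⊕0⊕1⊕1 = 1
s4 (pos 4,5,6,7,12,13,14,15,20,21,22,23,28,29,30,31): 0⊕1⊕0⊕1⊕1⊕1⊕1⊕1⊕0⊕0⊕1⊕1⊕0⊕0⊕1⊕1 = 0
s8 (pos 8,9,10,11,12,13,14,15,24,25,26,27,28,29,30,31): 1⊕1⊕0⊕1⊕1⊕1⊕1⊕1⊕1⊕0⊕1⊕0⊕0⊕0⊕1⊕1 = 1
s16 (pos 16,17,18,19,20,21,22,23,24,25,26,27,28,29,30,31): 1⊕0⊕1⊕0⊕0⊕0⊕1⊕1⊕1⊕0⊕1⊕0⊕0⊕0⊕1⊕1 = 0
Syndrome s16…s1 = 01010 → error at position 10.
Flip position 10: 1010101110111111010001110100011 → 1010101111111111010001110100011
Read data bits from positions 3,5,6,7,9,10,11,12,13,14,15,17,18,19,20,21,22,23,24,25,26,27,28,29,30,31: 11011111111010001110100011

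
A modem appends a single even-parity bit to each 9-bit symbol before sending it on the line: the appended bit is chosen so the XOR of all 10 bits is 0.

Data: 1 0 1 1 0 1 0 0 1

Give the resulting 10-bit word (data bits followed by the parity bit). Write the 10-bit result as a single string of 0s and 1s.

XOR of the 9 data bits: 1⊕0⊕1⊕1⊕0⊕1⊕0⊕0⊕1 = 1
Parity bit = 1 (so all 10 bits XOR to 0).

1011010011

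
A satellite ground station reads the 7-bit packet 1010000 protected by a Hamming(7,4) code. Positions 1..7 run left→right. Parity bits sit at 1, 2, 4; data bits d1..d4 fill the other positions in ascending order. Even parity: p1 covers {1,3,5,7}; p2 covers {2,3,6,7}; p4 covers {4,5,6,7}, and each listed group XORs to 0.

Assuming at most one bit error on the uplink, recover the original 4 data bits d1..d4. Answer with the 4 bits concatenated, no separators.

1000

s1 (pos 1,3,5,7): 1⊕1⊕0⊕0 = 0
s2 (pos 2,3,6,7): 0⊕1⊕0⊕0 = 1
s4 (pos 4,5,6,7): 0⊕0⊕0⊕0 = 0
Syndrome s4…s1 = 010 → error at position 2.
Flip position 2: 1010000 → 1110000
Read data bits from positions 3,5,6,7: 1000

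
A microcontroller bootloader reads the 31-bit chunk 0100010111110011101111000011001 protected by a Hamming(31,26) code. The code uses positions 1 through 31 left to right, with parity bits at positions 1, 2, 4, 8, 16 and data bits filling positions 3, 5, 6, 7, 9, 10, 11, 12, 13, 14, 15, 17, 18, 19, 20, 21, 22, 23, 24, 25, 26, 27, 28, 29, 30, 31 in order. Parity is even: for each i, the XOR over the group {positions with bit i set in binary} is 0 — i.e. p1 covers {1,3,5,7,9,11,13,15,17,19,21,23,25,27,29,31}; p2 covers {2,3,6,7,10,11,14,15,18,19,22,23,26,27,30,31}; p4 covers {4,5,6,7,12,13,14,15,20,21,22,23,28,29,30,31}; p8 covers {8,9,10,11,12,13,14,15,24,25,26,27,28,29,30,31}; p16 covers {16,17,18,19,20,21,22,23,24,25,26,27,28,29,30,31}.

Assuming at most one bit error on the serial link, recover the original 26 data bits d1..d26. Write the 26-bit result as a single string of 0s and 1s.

s1 (pos 1,3,5,7,9,11,13,15,17,19,21,23,25,27,29,31): 0⊕0⊕0⊕0⊕1⊕1⊕0⊕1⊕1⊕1⊕1⊕0⊕0⊕1⊕0⊕1 = 0
s2 (pos 2,3,6,7,10,11,14,15,18,19,22,23,26,27,30,31): 1⊕0⊕1⊕0⊕1⊕1⊕0⊕1⊕0⊕1⊕1⊕0⊕0⊕1⊕0⊕1 = 1
s4 (pos 4,5,6,7,12,13,14,15,20,21,22,23,28,29,30,31): 0⊕0⊕1⊕0⊕1⊕0⊕0⊕1⊕1⊕1⊕1⊕0⊕1⊕0⊕0⊕1 = 0
s8 (pos 8,9,10,11,12,13,14,15,24,25,26,27,28,29,30,31): 1⊕1⊕1⊕1⊕1⊕0⊕0⊕1⊕0⊕0⊕0⊕1⊕1⊕0⊕0⊕1 = 1
s16 (pos 16,17,18,19,20,21,22,23,24,25,26,27,28,29,30,31): 1⊕1⊕0⊕1⊕1⊕1⊕1⊕0⊕0⊕0⊕0⊕1⊕1⊕0⊕0⊕1 = 1
Syndrome s16…s1 = 11010 → error at position 26.
Flip position 26: 0100010111110011101111000011001 → 0100010111110011101111000111001
Read data bits from positions 3,5,6,7,9,10,11,12,13,14,15,17,18,19,20,21,22,23,24,25,26,27,28,29,30,31: 00101111001101111000111001

00101111001101111000111001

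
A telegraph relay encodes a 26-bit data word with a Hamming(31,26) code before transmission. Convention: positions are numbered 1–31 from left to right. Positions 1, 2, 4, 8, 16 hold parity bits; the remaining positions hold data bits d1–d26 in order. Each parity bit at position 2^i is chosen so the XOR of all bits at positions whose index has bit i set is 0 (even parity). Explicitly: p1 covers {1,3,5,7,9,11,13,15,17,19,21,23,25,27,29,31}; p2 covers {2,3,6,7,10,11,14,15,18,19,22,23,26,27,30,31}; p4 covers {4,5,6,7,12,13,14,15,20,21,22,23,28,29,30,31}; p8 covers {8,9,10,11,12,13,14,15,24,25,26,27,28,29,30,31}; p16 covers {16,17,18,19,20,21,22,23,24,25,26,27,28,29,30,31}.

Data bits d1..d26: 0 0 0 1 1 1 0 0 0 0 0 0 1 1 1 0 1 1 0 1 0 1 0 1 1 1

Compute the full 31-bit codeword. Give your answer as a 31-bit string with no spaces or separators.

0101001111000000011101101010111

Place data at non-parity positions: p1 p2 0 p4 0 0 1 p8 1 1 0 0 0 0 0 p16 0 1 1 1 0 1 1 0 1 0 1 0 1 1 1
p1 (pos 1,3,5,7,9,11,13,15,17,19,21,23,25,27,29,31): XOR of data positions = 0⊕0⊕1⊕1⊕0⊕0⊕0⊕0⊕1⊕0⊕1⊕1⊕1⊕1⊕1 = 0
p2 (pos 2,3,6,7,10,11,14,15,18,19,22,23,26,27,30,31): XOR of data positions = 0⊕0⊕1⊕1⊕0⊕0⊕0⊕1⊕1⊕1⊕1⊕0⊕1⊕1⊕1 = 1
p4 (pos 4,5,6,7,12,13,14,15,20,21,22,23,28,29,30,31): XOR of data positions = 0⊕0⊕1⊕0⊕0⊕0⊕0⊕1⊕0⊕1⊕1⊕0⊕1⊕1⊕1 = 1
p8 (pos 8,9,10,11,12,13,14,15,24,25,26,27,28,29,30,31): XOR of data positions = 1⊕1⊕0⊕0⊕0⊕0⊕0⊕0⊕1⊕0⊕1⊕0⊕1⊕1⊕1 = 1
p16 (pos 16,17,18,19,20,21,22,23,24,25,26,27,28,29,30,31): XOR of data positions = 0⊕1⊕1⊕1⊕0⊕1⊕1⊕0⊕1⊕0⊕1⊕0⊕1⊕1⊕1 = 0
Codeword: 0101001111000000011101101010111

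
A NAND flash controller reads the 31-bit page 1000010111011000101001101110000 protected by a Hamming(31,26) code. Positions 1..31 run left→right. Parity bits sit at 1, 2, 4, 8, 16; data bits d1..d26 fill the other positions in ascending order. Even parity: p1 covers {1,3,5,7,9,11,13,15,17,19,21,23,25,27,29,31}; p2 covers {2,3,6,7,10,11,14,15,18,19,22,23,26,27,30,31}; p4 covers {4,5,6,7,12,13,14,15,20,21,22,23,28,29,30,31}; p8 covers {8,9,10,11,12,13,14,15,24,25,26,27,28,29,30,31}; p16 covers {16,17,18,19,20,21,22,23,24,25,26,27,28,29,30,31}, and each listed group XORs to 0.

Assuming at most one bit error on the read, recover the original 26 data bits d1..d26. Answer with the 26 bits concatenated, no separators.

s1 (pos 1,3,5,7,9,11,13,15,17,19,21,23,25,27,29,31): 1⊕0⊕0⊕0⊕1⊕0⊕1⊕0⊕1⊕1⊕0⊕1⊕1⊕1⊕0⊕0 = 0
s2 (pos 2,3,6,7,10,11,14,15,18,19,22,23,26,27,30,31): 0⊕0⊕1⊕0⊕1⊕0⊕0⊕0⊕0⊕1⊕1⊕1⊕1⊕1⊕0⊕0 = 1
s4 (pos 4,5,6,7,12,13,14,15,20,21,22,23,28,29,30,31): 0⊕0⊕1⊕0⊕1⊕1⊕0⊕0⊕0⊕0⊕1⊕1⊕0⊕0⊕0⊕0 = 1
s8 (pos 8,9,10,11,12,13,14,15,24,25,26,27,28,29,30,31): 1⊕1⊕1⊕0⊕1⊕1⊕0⊕0⊕0⊕1⊕1⊕1⊕0⊕0⊕0⊕0 = 0
s16 (pos 16,17,18,19,20,21,22,23,24,25,26,27,28,29,30,31): 0⊕1⊕0⊕1⊕0⊕0⊕1⊕1⊕0⊕1⊕1⊕1⊕0⊕0⊕0⊕0 = 1
Syndrome s16…s1 = 10110 → error at position 22.
Flip position 22: 1000010111011000101001101110000 → 1000010111011000101000101110000
Read data bits from positions 3,5,6,7,9,10,11,12,13,14,15,17,18,19,20,21,22,23,24,25,26,27,28,29,30,31: 00101101100101000101110000

00101101100101000101110000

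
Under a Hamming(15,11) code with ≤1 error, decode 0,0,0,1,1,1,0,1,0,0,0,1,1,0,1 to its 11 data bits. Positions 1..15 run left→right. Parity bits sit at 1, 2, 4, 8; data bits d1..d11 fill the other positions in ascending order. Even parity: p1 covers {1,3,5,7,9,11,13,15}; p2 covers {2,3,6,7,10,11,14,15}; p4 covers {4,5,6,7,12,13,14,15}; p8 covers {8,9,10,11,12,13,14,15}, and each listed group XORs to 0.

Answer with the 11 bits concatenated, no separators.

s1 (pos 1,3,5,7,9,11,13,15): 0⊕0⊕1⊕0⊕0⊕0⊕1⊕1 = 1
s2 (pos 2,3,6,7,10,11,14,15): 0⊕0⊕1⊕0⊕0⊕0⊕0⊕1 = 0
s4 (pos 4,5,6,7,12,13,14,15): 1⊕1⊕1⊕0⊕1⊕1⊕0⊕1 = 0
s8 (pos 8,9,10,11,12,13,14,15): 1⊕0⊕0⊕0⊕1⊕1⊕0⊕1 = 0
Syndrome s8…s1 = 0001 → error at position 1.
Flip position 1: 000111010001101 → 100111010001101
Read data bits from positions 3,5,6,7,9,10,11,12,13,14,15: 01100001101

01100001101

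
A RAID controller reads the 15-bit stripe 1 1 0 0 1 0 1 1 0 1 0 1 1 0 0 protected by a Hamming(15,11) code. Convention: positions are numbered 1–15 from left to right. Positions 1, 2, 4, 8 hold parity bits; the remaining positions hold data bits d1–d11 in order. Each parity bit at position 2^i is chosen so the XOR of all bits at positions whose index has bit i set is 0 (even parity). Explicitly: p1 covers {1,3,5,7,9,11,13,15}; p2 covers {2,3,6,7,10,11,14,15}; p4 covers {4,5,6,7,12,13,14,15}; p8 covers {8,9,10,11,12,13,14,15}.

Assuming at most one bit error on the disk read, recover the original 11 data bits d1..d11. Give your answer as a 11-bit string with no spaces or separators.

01010101100

s1 (pos 1,3,5,7,9,11,13,15): 1⊕0⊕1⊕1⊕0⊕0⊕1⊕0 = 0
s2 (pos 2,3,6,7,10,11,14,15): 1⊕0⊕0⊕1⊕1⊕0⊕0⊕0 = 1
s4 (pos 4,5,6,7,12,13,14,15): 0⊕1⊕0⊕1⊕1⊕1⊕0⊕0 = 0
s8 (pos 8,9,10,11,12,13,14,15): 1⊕0⊕1⊕0⊕1⊕1⊕0⊕0 = 0
Syndrome s8…s1 = 0010 → error at position 2.
Flip position 2: 110010110101100 → 100010110101100
Read data bits from positions 3,5,6,7,9,10,11,12,13,14,15: 01010101100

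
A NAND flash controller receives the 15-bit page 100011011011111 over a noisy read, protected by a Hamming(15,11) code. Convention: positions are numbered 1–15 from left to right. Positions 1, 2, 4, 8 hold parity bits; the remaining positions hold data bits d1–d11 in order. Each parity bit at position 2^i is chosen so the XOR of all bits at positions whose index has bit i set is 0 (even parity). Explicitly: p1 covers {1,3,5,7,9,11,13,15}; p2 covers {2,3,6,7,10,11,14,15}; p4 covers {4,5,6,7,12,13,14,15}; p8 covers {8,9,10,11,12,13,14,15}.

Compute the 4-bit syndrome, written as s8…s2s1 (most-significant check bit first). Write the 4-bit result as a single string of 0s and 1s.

s1 (pos 1,3,5,7,9,11,13,15): 1⊕0⊕1⊕0⊕1⊕1⊕1⊕1 = 0
s2 (pos 2,3,6,7,10,11,14,15): 0⊕0⊕1⊕0⊕0⊕1⊕1⊕1 = 0
s4 (pos 4,5,6,7,12,13,14,15): 0⊕1⊕1⊕0⊕1⊕1⊕1⊕1 = 0
s8 (pos 8,9,10,11,12,13,14,15): 1⊕1⊕0⊕1⊕1⊕1⊕1⊕1 = 1
Syndrome s8…s1 = 1000 → error at position 8.

1000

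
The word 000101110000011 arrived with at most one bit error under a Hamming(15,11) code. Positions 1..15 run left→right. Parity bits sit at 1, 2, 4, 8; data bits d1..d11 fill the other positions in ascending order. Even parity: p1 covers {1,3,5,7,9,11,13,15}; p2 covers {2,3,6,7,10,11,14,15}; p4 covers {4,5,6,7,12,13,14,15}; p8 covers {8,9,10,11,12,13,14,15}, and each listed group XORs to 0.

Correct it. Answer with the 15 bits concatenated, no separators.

000101110001011

s1 (pos 1,3,5,7,9,11,13,15): 0⊕0⊕0⊕1⊕0⊕0⊕0⊕1 = 0
s2 (pos 2,3,6,7,10,11,14,15): 0⊕0⊕1⊕1⊕0⊕0⊕1⊕1 = 0
s4 (pos 4,5,6,7,12,13,14,15): 1⊕0⊕1⊕1⊕0⊕0⊕1⊕1 = 1
s8 (pos 8,9,10,11,12,13,14,15): 1⊕0⊕0⊕0⊕0⊕0⊕1⊕1 = 1
Syndrome s8…s1 = 1100 → error at position 12.
Flip position 12: 000101110000011 → 000101110001011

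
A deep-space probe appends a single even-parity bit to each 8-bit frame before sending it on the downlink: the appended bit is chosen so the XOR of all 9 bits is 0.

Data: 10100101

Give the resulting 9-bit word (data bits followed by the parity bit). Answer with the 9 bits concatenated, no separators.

XOR of the 8 data bits: 1⊕0⊕1⊕0⊕0⊕1⊕0⊕1 = 0
Parity bit = 0 (so all 9 bits XOR to 0).

101001010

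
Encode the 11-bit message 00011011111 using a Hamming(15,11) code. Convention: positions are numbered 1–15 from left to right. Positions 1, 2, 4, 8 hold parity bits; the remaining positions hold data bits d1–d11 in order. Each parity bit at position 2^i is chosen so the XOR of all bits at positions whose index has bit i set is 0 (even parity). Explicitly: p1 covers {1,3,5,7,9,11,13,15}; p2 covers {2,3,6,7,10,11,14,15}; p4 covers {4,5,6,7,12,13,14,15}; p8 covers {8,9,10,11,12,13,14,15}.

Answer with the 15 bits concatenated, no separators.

100100101011111

Place data at non-parity positions: p1 p2 0 p4 0 0 1 p8 1 0 1 1 1 1 1
p1 (pos 1,3,5,7,9,11,13,15): XOR of data positions = 0⊕0⊕1⊕1⊕1⊕1⊕1 = 1
p2 (pos 2,3,6,7,10,11,14,15): XOR of data positions = 0⊕0⊕1⊕0⊕1⊕1⊕1 = 0
p4 (pos 4,5,6,7,12,13,14,15): XOR of data positions = 0⊕0⊕1⊕1⊕1⊕1⊕1 = 1
p8 (pos 8,9,10,11,12,13,14,15): XOR of data positions = 1⊕0⊕1⊕1⊕1⊕1⊕1 = 0
Codeword: 100100101011111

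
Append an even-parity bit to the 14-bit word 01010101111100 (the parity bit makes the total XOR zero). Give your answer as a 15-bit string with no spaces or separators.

010101011111000

XOR of the 14 data bits: 0⊕1⊕0⊕1⊕0⊕1⊕0⊕1⊕1⊕1⊕1⊕1⊕0⊕0 = 0
Parity bit = 0 (so all 15 bits XOR to 0).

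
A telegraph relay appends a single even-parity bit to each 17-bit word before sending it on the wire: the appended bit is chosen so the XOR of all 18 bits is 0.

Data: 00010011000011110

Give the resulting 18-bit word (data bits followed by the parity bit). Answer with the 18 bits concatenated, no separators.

000100110000111101

XOR of the 17 data bits: 0⊕0⊕0⊕1⊕0⊕0⊕1⊕1⊕0⊕0⊕0⊕0⊕1⊕1⊕1⊕1⊕0 = 1
Parity bit = 1 (so all 18 bits XOR to 0).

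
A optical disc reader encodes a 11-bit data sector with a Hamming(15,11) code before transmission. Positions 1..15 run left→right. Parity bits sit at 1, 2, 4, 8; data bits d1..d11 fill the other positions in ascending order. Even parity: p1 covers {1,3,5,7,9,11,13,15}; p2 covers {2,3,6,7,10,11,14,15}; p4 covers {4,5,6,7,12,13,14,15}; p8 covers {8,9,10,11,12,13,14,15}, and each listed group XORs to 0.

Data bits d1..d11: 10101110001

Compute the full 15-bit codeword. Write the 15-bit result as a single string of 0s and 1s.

011001001110001

Place data at non-parity positions: p1 p2 1 p4 0 1 0 p8 1 1 1 0 0 0 1
p1 (pos 1,3,5,7,9,11,13,15): XOR of data positions = 1⊕0⊕0⊕1⊕1⊕0⊕1 = 0
p2 (pos 2,3,6,7,10,11,14,15): XOR of data positions = 1⊕1⊕0⊕1⊕1⊕0⊕1 = 1
p4 (pos 4,5,6,7,12,13,14,15): XOR of data positions = 0⊕1⊕0⊕0⊕0⊕0⊕1 = 0
p8 (pos 8,9,10,11,12,13,14,15): XOR of data positions = 1⊕1⊕1⊕0⊕0⊕0⊕1 = 0
Codeword: 011001001110001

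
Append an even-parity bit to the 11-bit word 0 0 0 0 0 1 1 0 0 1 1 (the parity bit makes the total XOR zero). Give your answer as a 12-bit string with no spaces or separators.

000001100110

XOR of the 11 data bits: 0⊕0⊕0⊕0⊕0⊕1⊕1⊕0⊕0⊕1⊕1 = 0
Parity bit = 0 (so all 12 bits XOR to 0).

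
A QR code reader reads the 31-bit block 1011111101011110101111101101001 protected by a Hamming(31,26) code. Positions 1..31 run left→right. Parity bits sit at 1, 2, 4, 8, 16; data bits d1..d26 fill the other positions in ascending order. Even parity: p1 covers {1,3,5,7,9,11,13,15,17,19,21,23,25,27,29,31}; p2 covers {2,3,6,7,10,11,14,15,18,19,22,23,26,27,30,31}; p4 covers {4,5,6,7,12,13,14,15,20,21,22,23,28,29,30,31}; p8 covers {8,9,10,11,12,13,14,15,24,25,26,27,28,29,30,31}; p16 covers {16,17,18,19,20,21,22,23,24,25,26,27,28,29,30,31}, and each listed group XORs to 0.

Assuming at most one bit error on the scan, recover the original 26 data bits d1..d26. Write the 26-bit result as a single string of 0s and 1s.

11110101111101111101101001

s1 (pos 1,3,5,7,9,11,13,15,17,19,21,23,25,27,29,31): 1⊕1⊕1⊕1⊕0⊕0⊕1⊕1⊕1⊕1⊕1⊕1⊕1⊕0⊕0⊕1 = 0
s2 (pos 2,3,6,7,10,11,14,15,18,19,22,23,26,27,30,31): 0⊕1⊕1⊕1⊕1⊕0⊕1⊕1⊕0⊕1⊕1⊕1⊕1⊕0⊕0⊕1 = 1
s4 (pos 4,5,6,7,12,13,14,15,20,21,22,23,28,29,30,31): 1⊕1⊕1⊕1⊕1⊕1⊕1⊕1⊕1⊕1⊕1⊕1⊕1⊕0⊕0⊕1 = 0
s8 (pos 8,9,10,11,12,13,14,15,24,25,26,27,28,29,30,31): 1⊕0⊕1⊕0⊕1⊕1⊕1⊕1⊕0⊕1⊕1⊕0⊕1⊕0⊕0⊕1 = 0
s16 (pos 16,17,18,19,20,21,22,23,24,25,26,27,28,29,30,31): 0⊕1⊕0⊕1⊕1⊕1⊕1⊕1⊕0⊕1⊕1⊕0⊕1⊕0⊕0⊕1 = 0
Syndrome s16…s1 = 00010 → error at position 2.
Flip position 2: 1011111101011110101111101101001 → 1111111101011110101111101101001
Read data bits from positions 3,5,6,7,9,10,11,12,13,14,15,17,18,19,20,21,22,23,24,25,26,27,28,29,30,31: 11110101111101111101101001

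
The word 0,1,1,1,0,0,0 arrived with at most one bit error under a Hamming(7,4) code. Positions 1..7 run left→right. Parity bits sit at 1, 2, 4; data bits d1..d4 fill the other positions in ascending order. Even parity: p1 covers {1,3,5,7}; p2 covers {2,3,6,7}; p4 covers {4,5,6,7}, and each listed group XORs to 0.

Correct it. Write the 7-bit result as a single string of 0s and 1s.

0111100

s1 (pos 1,3,5,7): 0⊕1⊕0⊕0 = 1
s2 (pos 2,3,6,7): 1⊕1⊕0⊕0 = 0
s4 (pos 4,5,6,7): 1⊕0⊕0⊕0 = 1
Syndrome s4…s1 = 101 → error at position 5.
Flip position 5: 0111000 → 0111100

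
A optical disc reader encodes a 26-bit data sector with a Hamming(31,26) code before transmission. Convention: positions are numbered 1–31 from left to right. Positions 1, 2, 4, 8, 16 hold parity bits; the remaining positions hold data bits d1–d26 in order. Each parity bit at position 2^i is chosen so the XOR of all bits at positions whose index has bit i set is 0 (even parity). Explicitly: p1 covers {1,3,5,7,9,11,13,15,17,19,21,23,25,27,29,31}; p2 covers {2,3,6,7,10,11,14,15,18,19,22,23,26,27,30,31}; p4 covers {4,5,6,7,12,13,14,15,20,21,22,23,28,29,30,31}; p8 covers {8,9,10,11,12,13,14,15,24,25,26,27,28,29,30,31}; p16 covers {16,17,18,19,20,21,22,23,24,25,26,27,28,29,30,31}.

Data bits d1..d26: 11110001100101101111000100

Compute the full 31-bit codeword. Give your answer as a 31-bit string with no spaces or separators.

Place data at non-parity positions: p1 p2 1 p4 1 1 1 p8 0 0 0 1 1 0 0 p16 1 0 1 1 0 1 1 1 1 0 0 0 1 0 0
p1 (pos 1,3,5,7,9,11,13,15,17,19,21,23,25,27,29,31): XOR of data positions = 1⊕1⊕1⊕0⊕0⊕1⊕0⊕1⊕1⊕0⊕1⊕1⊕0⊕1⊕0 = 1
p2 (pos 2,3,6,7,10,11,14,15,18,19,22,23,26,27,30,31): XOR of data positions = 1⊕1⊕1⊕0⊕0⊕0⊕0⊕0⊕1⊕1⊕1⊕0⊕0⊕0⊕0 = 0
p4 (pos 4,5,6,7,12,13,14,15,20,21,22,23,28,29,30,31): XOR of data positions = 1⊕1⊕1⊕1⊕1⊕0⊕0⊕1⊕0⊕1⊕1⊕0⊕1⊕0⊕0 = 1
p8 (pos 8,9,10,11,12,13,14,15,24,25,26,27,28,29,30,31): XOR of data positions = 0⊕0⊕0⊕1⊕1⊕0⊕0⊕1⊕1⊕0⊕0⊕0⊕1⊕0⊕0 = 1
p16 (pos 16,17,18,19,20,21,22,23,24,25,26,27,28,29,30,31): XOR of data positions = 1⊕0⊕1⊕1⊕0⊕1⊕1⊕1⊕1⊕0⊕0⊕0⊕1⊕0⊕0 = 0
Codeword: 1011111100011000101101111000100

1011111100011000101101111000100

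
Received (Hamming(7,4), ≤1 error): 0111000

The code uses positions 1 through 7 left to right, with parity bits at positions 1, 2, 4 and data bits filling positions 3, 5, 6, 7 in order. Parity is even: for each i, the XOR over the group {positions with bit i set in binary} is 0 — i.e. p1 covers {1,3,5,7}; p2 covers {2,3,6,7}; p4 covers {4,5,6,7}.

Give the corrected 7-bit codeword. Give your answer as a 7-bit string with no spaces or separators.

s1 (pos 1,3,5,7): 0⊕1⊕0⊕0 = 1
s2 (pos 2,3,6,7): 1⊕1⊕0⊕0 = 0
s4 (pos 4,5,6,7): 1⊕0⊕0⊕0 = 1
Syndrome s4…s1 = 101 → error at position 5.
Flip position 5: 0111000 → 0111100

0111100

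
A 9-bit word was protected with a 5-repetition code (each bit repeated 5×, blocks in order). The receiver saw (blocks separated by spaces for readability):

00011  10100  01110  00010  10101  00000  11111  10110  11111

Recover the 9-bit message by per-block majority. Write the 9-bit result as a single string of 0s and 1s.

Block 1 (00011): 2 ones → 0
Block 2 (10100): 2 ones → 0
Block 3 (01110): 3 ones → 1
Block 4 (00010): 1 one → 0
Block 5 (10101): 3 ones → 1
Block 6 (00000): 0 ones → 0
Block 7 (11111): 5 ones → 1
Block 8 (10110): 3 ones → 1
Block 9 (11111): 5 ones → 1

001010111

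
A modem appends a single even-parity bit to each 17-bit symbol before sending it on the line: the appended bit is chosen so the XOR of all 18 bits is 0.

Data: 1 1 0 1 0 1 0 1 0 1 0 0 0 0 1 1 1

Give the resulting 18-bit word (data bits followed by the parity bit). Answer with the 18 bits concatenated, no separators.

110101010100001111

XOR of the 17 data bits: 1⊕1⊕0⊕1⊕0⊕1⊕0⊕1⊕0⊕1⊕0⊕0⊕0⊕0⊕1⊕1⊕1 = 1
Parity bit = 1 (so all 18 bits XOR to 0).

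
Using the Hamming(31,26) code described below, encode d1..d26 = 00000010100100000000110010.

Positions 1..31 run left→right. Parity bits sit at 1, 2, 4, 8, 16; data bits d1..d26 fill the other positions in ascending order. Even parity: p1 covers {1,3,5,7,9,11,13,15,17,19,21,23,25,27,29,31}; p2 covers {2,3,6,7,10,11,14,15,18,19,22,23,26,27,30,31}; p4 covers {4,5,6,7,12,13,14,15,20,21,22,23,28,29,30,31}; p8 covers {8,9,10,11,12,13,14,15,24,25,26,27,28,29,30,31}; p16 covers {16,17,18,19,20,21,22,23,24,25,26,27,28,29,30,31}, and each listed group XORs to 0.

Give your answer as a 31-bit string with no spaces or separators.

Place data at non-parity positions: p1 p2 0 p4 0 0 0 p8 0 0 1 0 1 0 0 p16 1 0 0 0 0 0 0 0 0 1 1 0 0 1 0
p1 (pos 1,3,5,7,9,11,13,15,17,19,21,23,25,27,29,31): XOR of data positions = 0⊕0⊕0⊕0⊕1⊕1⊕0⊕1⊕0⊕0⊕0⊕0⊕1⊕0⊕0 = 0
p2 (pos 2,3,6,7,10,11,14,15,18,19,22,23,26,27,30,31): XOR of data positions = 0⊕0⊕0⊕0⊕1⊕0⊕0⊕0⊕0⊕0⊕0⊕1⊕1⊕1⊕0 = 0
p4 (pos 4,5,6,7,12,13,14,15,20,21,22,23,28,29,30,31): XOR of data positions = 0⊕0⊕0⊕0⊕1⊕0⊕0⊕0⊕0⊕0⊕0⊕0⊕0⊕1⊕0 = 0
p8 (pos 8,9,10,11,12,13,14,15,24,25,26,27,28,29,30,31): XOR of data positions = 0⊕0⊕1⊕0⊕1⊕0⊕0⊕0⊕0⊕1⊕1⊕0⊕0⊕1⊕0 = 1
p16 (pos 16,17,18,19,20,21,22,23,24,25,26,27,28,29,30,31): XOR of data positions = 1⊕0⊕0⊕0⊕0⊕0⊕0⊕0⊕0⊕1⊕1⊕0⊕0⊕1⊕0 = 0
Codeword: 0000000100101000100000000110010

0000000100101000100000000110010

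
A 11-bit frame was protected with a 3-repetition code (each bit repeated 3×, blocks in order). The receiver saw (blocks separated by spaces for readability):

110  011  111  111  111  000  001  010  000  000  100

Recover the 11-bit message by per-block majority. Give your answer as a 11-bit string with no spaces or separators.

11111000000

Block 1 (110): 2 ones → 1
Block 2 (011): 2 ones → 1
Block 3 (111): 3 ones → 1
Block 4 (111): 3 ones → 1
Block 5 (111): 3 ones → 1
Block 6 (000): 0 ones → 0
Block 7 (001): 1 one → 0
Block 8 (010): 1 one → 0
Block 9 (000): 0 ones → 0
Block 10 (000): 0 ones → 0
Block 11 (100): 1 one → 0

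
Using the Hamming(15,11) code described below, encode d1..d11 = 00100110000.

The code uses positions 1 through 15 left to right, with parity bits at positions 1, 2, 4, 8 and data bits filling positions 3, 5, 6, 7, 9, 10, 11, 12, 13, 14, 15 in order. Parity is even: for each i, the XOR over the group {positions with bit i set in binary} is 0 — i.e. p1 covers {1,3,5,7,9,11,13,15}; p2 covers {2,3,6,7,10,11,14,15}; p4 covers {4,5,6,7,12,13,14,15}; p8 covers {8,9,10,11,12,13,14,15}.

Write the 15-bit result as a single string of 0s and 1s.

Place data at non-parity positions: p1 p2 0 p4 0 1 0 p8 0 1 1 0 0 0 0
p1 (pos 1,3,5,7,9,11,13,15): XOR of data positions = 0⊕0⊕0⊕0⊕1⊕0⊕0 = 1
p2 (pos 2,3,6,7,10,11,14,15): XOR of data positions = 0⊕1⊕0⊕1⊕1⊕0⊕0 = 1
p4 (pos 4,5,6,7,12,13,14,15): XOR of data positions = 0⊕1⊕0⊕0⊕0⊕0⊕0 = 1
p8 (pos 8,9,10,11,12,13,14,15): XOR of data positions = 0⊕1⊕1⊕0⊕0⊕0⊕0 = 0
Codeword: 110101000110000

110101000110000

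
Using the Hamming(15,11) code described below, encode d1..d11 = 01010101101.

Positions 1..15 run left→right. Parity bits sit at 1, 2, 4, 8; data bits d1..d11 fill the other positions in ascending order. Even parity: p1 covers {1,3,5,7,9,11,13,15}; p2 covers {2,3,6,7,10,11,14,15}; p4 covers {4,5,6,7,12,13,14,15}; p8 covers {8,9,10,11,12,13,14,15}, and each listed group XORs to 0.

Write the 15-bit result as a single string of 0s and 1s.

010110100101101

Place data at non-parity positions: p1 p2 0 p4 1 0 1 p8 0 1 0 1 1 0 1
p1 (pos 1,3,5,7,9,11,13,15): XOR of data positions = 0⊕1⊕1⊕0⊕0⊕1⊕1 = 0
p2 (pos 2,3,6,7,10,11,14,15): XOR of data positions = 0⊕0⊕1⊕1⊕0⊕0⊕1 = 1
p4 (pos 4,5,6,7,12,13,14,15): XOR of data positions = 1⊕0⊕1⊕1⊕1⊕0⊕1 = 1
p8 (pos 8,9,10,11,12,13,14,15): XOR of data positions = 0⊕1⊕0⊕1⊕1⊕0⊕1 = 0
Codeword: 010110100101101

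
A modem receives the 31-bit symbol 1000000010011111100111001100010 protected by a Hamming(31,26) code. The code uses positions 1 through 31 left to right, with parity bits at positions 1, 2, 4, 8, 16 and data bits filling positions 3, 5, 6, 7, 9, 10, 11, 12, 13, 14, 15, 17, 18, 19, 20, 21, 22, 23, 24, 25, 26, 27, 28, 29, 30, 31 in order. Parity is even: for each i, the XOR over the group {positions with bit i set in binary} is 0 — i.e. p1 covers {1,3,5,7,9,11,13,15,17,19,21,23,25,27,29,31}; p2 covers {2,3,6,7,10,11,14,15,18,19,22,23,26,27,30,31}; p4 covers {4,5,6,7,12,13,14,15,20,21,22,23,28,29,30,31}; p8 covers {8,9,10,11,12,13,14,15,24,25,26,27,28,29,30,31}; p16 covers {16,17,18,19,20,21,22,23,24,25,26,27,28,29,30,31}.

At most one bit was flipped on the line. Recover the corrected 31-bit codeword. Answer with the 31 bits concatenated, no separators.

s1 (pos 1,3,5,7,9,11,13,15,17,19,21,23,25,27,29,31): 1⊕0⊕0⊕0⊕1⊕0⊕1⊕1⊕1⊕0⊕1⊕0⊕1⊕0⊕0⊕0 = 1
s2 (pos 2,3,6,7,10,11,14,15,18,19,22,23,26,27,30,31): 0⊕0⊕0⊕0⊕0⊕0⊕1⊕1⊕0⊕0⊕1⊕0⊕1⊕0⊕1⊕0 = 1
s4 (pos 4,5,6,7,12,13,14,15,20,21,22,23,28,29,30,31): 0⊕0⊕0⊕0⊕1⊕1⊕1⊕1⊕1⊕1⊕1⊕0⊕0⊕0⊕1⊕0 = 0
s8 (pos 8,9,10,11,12,13,14,15,24,25,26,27,28,29,30,31): 0⊕1⊕0⊕0⊕1⊕1⊕1⊕1⊕0⊕1⊕1⊕0⊕0⊕0⊕1⊕0 = 0
s16 (pos 16,17,18,19,20,21,22,23,24,25,26,27,28,29,30,31): 1⊕1⊕0⊕0⊕1⊕1⊕1⊕0⊕0⊕1⊕1⊕0⊕0⊕0⊕1⊕0 = 0
Syndrome s16…s1 = 00011 → error at position 3.
Flip position 3: 1000000010011111100111001100010 → 1010000010011111100111001100010

1010000010011111100111001100010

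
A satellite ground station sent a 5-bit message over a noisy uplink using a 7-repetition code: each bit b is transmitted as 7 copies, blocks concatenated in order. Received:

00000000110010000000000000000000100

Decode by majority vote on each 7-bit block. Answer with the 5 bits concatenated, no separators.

00000

Block 1 (0000000): 0 ones → 0
Block 2 (0110010): 3 ones → 0
Block 3 (0000000): 0 ones → 0
Block 4 (0000000): 0 ones → 0
Block 5 (0000100): 1 one → 0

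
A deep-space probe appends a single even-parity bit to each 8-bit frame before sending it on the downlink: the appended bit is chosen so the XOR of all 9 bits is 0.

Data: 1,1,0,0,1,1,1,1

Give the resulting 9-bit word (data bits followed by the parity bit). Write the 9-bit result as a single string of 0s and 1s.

110011110

XOR of the 8 data bits: 1⊕1⊕0⊕0⊕1⊕1⊕1⊕1 = 0
Parity bit = 0 (so all 9 bits XOR to 0).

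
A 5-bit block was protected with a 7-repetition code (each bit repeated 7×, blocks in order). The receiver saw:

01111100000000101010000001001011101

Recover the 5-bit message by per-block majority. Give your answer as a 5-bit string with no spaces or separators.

Block 1 (0111110): 5 ones → 1
Block 2 (0000000): 0 ones → 0
Block 3 (1010100): 3 ones → 0
Block 4 (0000100): 1 one → 0
Block 5 (1011101): 5 ones → 1

10001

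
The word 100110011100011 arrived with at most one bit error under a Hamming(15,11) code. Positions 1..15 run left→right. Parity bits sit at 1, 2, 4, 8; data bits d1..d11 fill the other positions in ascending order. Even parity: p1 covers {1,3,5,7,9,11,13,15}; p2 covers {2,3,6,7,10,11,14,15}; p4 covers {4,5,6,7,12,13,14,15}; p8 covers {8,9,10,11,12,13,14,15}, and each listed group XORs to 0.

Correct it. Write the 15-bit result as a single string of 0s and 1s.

s1 (pos 1,3,5,7,9,11,13,15): 1⊕0⊕1⊕0⊕1⊕0⊕0⊕1 = 0
s2 (pos 2,3,6,7,10,11,14,15): 0⊕0⊕0⊕0⊕1⊕0⊕1⊕1 = 1
s4 (pos 4,5,6,7,12,13,14,15): 1⊕1⊕0⊕0⊕0⊕0⊕1⊕1 = 0
s8 (pos 8,9,10,11,12,13,14,15): 1⊕1⊕1⊕0⊕0⊕0⊕1⊕1 = 1
Syndrome s8…s1 = 1010 → error at position 10.
Flip position 10: 100110011100011 → 100110011000011

100110011000011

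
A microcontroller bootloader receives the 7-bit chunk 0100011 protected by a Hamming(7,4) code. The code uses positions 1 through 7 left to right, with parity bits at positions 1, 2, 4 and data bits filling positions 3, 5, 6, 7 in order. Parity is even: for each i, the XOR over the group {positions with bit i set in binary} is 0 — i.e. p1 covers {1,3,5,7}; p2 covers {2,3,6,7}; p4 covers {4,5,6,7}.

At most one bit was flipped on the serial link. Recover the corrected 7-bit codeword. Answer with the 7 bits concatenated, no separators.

s1 (pos 1,3,5,7): 0⊕0⊕0⊕1 = 1
s2 (pos 2,3,6,7): 1⊕0⊕1⊕1 = 1
s4 (pos 4,5,6,7): 0⊕0⊕1⊕1 = 0
Syndrome s4…s1 = 011 → error at position 3.
Flip position 3: 0100011 → 0110011

0110011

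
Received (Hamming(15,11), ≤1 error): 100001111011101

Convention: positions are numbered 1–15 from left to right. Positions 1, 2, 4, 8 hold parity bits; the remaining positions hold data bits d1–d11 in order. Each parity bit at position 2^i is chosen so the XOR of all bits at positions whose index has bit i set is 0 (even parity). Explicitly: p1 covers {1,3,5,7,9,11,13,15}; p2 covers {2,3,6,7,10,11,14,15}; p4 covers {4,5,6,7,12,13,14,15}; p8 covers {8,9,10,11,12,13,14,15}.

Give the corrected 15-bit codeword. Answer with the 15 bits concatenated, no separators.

100101111011101

s1 (pos 1,3,5,7,9,11,13,15): 1⊕0⊕0⊕1⊕1⊕1⊕1⊕1 = 0
s2 (pos 2,3,6,7,10,11,14,15): 0⊕0⊕1⊕1⊕0⊕1⊕0⊕1 = 0
s4 (pos 4,5,6,7,12,13,14,15): 0⊕0⊕1⊕1⊕1⊕1⊕0⊕1 = 1
s8 (pos 8,9,10,11,12,13,14,15): 1⊕1⊕0⊕1⊕1⊕1⊕0⊕1 = 0
Syndrome s8…s1 = 0100 → error at position 4.
Flip position 4: 100001111011101 → 100101111011101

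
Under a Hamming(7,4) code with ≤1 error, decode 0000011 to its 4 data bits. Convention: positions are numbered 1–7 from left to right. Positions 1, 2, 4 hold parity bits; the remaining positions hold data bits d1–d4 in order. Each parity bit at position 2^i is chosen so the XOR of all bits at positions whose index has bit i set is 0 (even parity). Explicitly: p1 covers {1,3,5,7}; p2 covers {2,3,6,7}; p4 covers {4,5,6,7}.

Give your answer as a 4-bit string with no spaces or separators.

0011

s1 (pos 1,3,5,7): 0⊕0⊕0⊕1 = 1
s2 (pos 2,3,6,7): 0⊕0⊕1⊕1 = 0
s4 (pos 4,5,6,7): 0⊕0⊕1⊕1 = 0
Syndrome s4…s1 = 001 → error at position 1.
Flip position 1: 0000011 → 1000011
Read data bits from positions 3,5,6,7: 0011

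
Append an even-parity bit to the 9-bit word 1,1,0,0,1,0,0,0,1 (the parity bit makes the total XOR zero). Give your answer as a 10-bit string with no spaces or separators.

1100100010

XOR of the 9 data bits: 1⊕1⊕0⊕0⊕1⊕0⊕0⊕0⊕1 = 0
Parity bit = 0 (so all 10 bits XOR to 0).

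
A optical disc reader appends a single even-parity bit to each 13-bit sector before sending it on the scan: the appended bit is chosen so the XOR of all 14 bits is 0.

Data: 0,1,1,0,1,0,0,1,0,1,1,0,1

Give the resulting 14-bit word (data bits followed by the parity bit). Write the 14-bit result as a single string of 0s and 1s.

XOR of the 13 data bits: 0⊕1⊕1⊕0⊕1⊕0⊕0⊕1⊕0⊕1⊕1⊕0⊕1 = 1
Parity bit = 1 (so all 14 bits XOR to 0).

01101001011011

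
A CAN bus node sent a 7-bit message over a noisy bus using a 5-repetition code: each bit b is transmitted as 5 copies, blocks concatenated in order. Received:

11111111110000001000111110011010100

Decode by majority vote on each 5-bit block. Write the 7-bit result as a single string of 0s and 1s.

1100100

Block 1 (11111): 5 ones → 1
Block 2 (11111): 5 ones → 1
Block 3 (00000): 0 ones → 0
Block 4 (01000): 1 one → 0
Block 5 (11111): 5 ones → 1
Block 6 (00110): 2 ones → 0
Block 7 (10100): 2 ones → 0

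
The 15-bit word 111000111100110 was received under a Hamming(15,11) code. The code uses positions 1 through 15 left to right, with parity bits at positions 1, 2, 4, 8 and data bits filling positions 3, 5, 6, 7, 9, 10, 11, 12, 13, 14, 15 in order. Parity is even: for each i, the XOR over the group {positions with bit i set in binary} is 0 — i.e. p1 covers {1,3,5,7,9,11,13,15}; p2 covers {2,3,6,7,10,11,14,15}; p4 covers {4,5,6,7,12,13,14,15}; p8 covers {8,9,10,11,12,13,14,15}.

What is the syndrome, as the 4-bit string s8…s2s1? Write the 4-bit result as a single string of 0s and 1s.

s1 (pos 1,3,5,7,9,11,13,15): 1⊕1⊕0⊕1⊕1⊕0⊕1⊕0 = 1
s2 (pos 2,3,6,7,10,11,14,15): 1⊕1⊕0⊕1⊕1⊕0⊕1⊕0 = 1
s4 (pos 4,5,6,7,12,13,14,15): 0⊕0⊕0⊕1⊕0⊕1⊕1⊕0 = 1
s8 (pos 8,9,10,11,12,13,14,15): 1⊕1⊕1⊕0⊕0⊕1⊕1⊕0 = 1
Syndrome s8…s1 = 1111 → error at position 15.

1111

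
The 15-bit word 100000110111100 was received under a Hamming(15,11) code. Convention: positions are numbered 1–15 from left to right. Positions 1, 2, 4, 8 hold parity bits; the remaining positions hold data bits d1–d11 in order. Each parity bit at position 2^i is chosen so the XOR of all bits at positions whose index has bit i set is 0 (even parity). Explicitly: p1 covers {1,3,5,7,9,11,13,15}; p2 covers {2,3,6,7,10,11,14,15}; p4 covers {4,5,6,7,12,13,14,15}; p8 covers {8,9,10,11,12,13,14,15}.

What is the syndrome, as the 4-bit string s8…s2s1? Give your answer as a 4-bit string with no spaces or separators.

s1 (pos 1,3,5,7,9,11,13,15): 1⊕0⊕0⊕1⊕0⊕1⊕1⊕0 = 0
s2 (pos 2,3,6,7,10,11,14,15): 0⊕0⊕0⊕1⊕1⊕1⊕0⊕0 = 1
s4 (pos 4,5,6,7,12,13,14,15): 0⊕0⊕0⊕1⊕1⊕1⊕0⊕0 = 1
s8 (pos 8,9,10,11,12,13,14,15): 1⊕0⊕1⊕1⊕1⊕1⊕0⊕0 = 1
Syndrome s8…s1 = 1110 → error at position 14.

1110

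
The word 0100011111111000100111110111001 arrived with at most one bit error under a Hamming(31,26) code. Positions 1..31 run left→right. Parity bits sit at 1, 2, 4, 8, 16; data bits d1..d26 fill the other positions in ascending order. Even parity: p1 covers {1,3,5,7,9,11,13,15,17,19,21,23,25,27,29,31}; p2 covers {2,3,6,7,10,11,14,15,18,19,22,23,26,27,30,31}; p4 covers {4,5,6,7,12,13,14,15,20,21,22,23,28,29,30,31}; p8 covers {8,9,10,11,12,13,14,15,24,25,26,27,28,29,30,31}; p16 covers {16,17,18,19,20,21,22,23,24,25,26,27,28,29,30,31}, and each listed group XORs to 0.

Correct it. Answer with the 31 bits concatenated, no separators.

s1 (pos 1,3,5,7,9,11,13,15,17,19,21,23,25,27,29,31): 0⊕0⊕0⊕1⊕1⊕1⊕1⊕0⊕1⊕0⊕1⊕1⊕0⊕1⊕0⊕1 = 1
s2 (pos 2,3,6,7,10,11,14,15,18,19,22,23,26,27,30,31): 1⊕0⊕1⊕1⊕1⊕1⊕0⊕0⊕0⊕0⊕1⊕1⊕1⊕1⊕0⊕1 = 0
s4 (pos 4,5,6,7,12,13,14,15,20,21,22,23,28,29,30,31): 0⊕0⊕1⊕1⊕1⊕1⊕0⊕0⊕1⊕1⊕1⊕1⊕1⊕0⊕0⊕1 = 0
s8 (pos 8,9,10,11,12,13,14,15,24,25,26,27,28,29,30,31): 1⊕1⊕1⊕1⊕1⊕1⊕0⊕0⊕1⊕0⊕1⊕1⊕1⊕0⊕0⊕1 = 1
s16 (pos 16,17,18,19,20,21,22,23,24,25,26,27,28,29,30,31): 0⊕1⊕0⊕0⊕1⊕1⊕1⊕1⊕1⊕0⊕1⊕1⊕1⊕0⊕0⊕1 = 0
Syndrome s16…s1 = 01001 → error at position 9.
Flip position 9: 0100011111111000100111110111001 → 0100011101111000100111110111001

0100011101111000100111110111001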